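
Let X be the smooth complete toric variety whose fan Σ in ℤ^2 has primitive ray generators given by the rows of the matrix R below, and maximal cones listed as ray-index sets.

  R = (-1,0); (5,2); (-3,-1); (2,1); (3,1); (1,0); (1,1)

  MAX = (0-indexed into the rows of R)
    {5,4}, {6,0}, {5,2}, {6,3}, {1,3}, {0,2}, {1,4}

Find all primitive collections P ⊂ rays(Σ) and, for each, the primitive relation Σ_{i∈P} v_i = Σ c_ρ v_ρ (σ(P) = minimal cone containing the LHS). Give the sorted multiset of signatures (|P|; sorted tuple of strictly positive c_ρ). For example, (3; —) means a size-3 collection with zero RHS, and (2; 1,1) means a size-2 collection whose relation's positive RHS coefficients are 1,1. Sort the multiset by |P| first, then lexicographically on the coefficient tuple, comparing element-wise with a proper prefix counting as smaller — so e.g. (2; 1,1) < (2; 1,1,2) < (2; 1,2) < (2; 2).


|primitive collections| = 14. Relations:

  • {0,5}:  v_{0} + v_{5} = 0  ⟹  sig = (2; —)
  • {2,4}:  v_{2} + v_{4} = 0  ⟹  sig = (2; —)
  • {0,3}:  v_{0} + v_{3} = v_{6}  ⟹  sig = (2; 1)
  • {0,4}:  v_{0} + v_{4} = v_{3}  ⟹  sig = (2; 1)
  • {1,2}:  v_{1} + v_{2} = v_{3}  ⟹  sig = (2; 1)
  • {2,3}:  v_{2} + v_{3} = v_{0}  ⟹  sig = (2; 1)
  • {3,4}:  v_{3} + v_{4} = v_{1}  ⟹  sig = (2; 1)
  • {3,5}:  v_{3} + v_{5} = v_{4}  ⟹  sig = (2; 1)
  • {5,6}:  v_{5} + v_{6} = v_{3}  ⟹  sig = (2; 1)
  • {0,1}:  v_{0} + v_{1} = 2·v_{3}  ⟹  sig = (2; 2)
  • {1,5}:  v_{1} + v_{5} = 2·v_{4}  ⟹  sig = (2; 2)
  • {2,6}:  v_{2} + v_{6} = 2·v_{0}  ⟹  sig = (2; 2)
  • {4,6}:  v_{4} + v_{6} = 2·v_{3}  ⟹  sig = (2; 2)
  • {1,6}:  v_{1} + v_{6} = 3·v_{3}  ⟹  sig = (2; 3)

so the primitive-relation signature multiset is
{ (2; —) ×2,  (2; 1) ×7,  (2; 2) ×4,  (2; 3) }


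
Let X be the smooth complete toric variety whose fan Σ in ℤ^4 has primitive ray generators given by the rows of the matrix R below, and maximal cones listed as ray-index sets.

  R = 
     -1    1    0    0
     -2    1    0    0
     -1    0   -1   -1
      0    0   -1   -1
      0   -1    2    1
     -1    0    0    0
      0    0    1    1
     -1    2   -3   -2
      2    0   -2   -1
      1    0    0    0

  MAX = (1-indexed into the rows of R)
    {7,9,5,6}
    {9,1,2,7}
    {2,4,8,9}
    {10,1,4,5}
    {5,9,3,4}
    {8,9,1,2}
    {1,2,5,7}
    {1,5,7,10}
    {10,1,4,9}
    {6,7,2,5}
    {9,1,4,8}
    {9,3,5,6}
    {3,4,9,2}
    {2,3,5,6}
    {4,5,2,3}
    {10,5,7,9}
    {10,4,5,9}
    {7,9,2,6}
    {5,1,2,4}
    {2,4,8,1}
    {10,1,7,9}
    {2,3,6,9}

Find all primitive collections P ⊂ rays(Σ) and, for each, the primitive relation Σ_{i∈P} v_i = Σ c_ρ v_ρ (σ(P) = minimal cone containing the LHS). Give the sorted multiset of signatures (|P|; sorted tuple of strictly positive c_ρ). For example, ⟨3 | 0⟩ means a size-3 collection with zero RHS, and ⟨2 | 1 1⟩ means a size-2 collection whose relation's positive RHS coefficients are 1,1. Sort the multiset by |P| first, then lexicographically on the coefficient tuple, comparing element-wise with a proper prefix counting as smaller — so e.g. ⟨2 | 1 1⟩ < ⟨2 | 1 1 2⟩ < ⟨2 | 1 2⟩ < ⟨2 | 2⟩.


Minimal non-faces — 16 found among 10 rays, 22 max cones:

  {4,7}:  v_{4} + v_{7} = 0 ; sig = ⟨2 | 0⟩
  {6,10}:  v_{6} + v_{10} = 0 ; sig = ⟨2 | 0⟩
  {1,6}:  v_{1} + v_{6} = v_{2} ; sig = ⟨2 | 1⟩
  {2,10}:  v_{2} + v_{10} = v_{1} ; sig = ⟨2 | 1⟩
  {3,7}:  v_{3} + v_{7} = v_{6} ; sig = ⟨2 | 1⟩
  {3,10}:  v_{3} + v_{10} = v_{4} ; sig = ⟨2 | 1⟩
  {4,6}:  v_{4} + v_{6} = v_{3} ; sig = ⟨2 | 1⟩
  {1,3}:  v_{1} + v_{3} = v_{2} + v_{4} ; sig = ⟨2 | 1 1⟩
  {5,8}:  v_{5} + v_{8} = v_{1} + v_{4} ; sig = ⟨2 | 1 1⟩
  {7,8}:  v_{7} + v_{8} = v_{1} + v_{2} + v_{9} ; sig = ⟨2 | 1 1 1⟩
  {6,8}:  v_{6} + v_{8} = 2·v_{2} + v_{4} + v_{9} ; sig = ⟨2 | 1 1 2⟩
  {8,10}:  v_{8} + v_{10} = 2·v_{1} + v_{4} + v_{9} ; sig = ⟨2 | 1 1 2⟩
  {3,8}:  v_{3} + v_{8} = 2·v_{2} + 2·v_{4} + v_{9} ; sig = ⟨2 | 1 2 2⟩
  {2,5,9}:  v_{2} + v_{5} + v_{9} = 0 ; sig = ⟨3 | 0⟩
  {1,5,9}:  v_{1} + v_{5} + v_{9} = v_{10} ; sig = ⟨3 | 1⟩
  {1,2,4,9}:  v_{1} + v_{2} + v_{4} + v_{9} = v_{8} ; sig = ⟨4 | 1⟩

Hence PRS(X_Σ) =
{ ⟨2 | 0⟩ ×2,  ⟨2 | 1⟩ ×5,  ⟨2 | 1 1⟩ ×2,  ⟨2 | 1 1 1⟩,  ⟨2 | 1 1 2⟩ ×2,  ⟨2 | 1 2 2⟩,  ⟨3 | 0⟩,  ⟨3 | 1⟩,  ⟨4 | 1⟩ }


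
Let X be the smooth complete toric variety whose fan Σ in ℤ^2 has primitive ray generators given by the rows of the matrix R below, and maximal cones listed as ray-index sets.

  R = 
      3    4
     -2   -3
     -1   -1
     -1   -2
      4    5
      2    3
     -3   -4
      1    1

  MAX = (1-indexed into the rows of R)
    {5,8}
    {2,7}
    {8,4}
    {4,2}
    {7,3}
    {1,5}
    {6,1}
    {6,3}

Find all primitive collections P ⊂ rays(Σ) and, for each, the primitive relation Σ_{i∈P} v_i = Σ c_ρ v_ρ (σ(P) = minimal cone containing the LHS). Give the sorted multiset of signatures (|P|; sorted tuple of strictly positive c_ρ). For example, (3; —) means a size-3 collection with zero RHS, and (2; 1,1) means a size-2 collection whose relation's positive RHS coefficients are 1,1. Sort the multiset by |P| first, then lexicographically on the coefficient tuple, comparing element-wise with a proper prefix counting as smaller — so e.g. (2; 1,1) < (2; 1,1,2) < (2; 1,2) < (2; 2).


Δ(Σ) — 8 vertices, 20 min non-faces:

  • {1,7}:  v_{1} + v_{7} = 0 ; sig = (2; —)
  • {2,6}:  v_{2} + v_{6} = 0 ; sig = (2; —)
  • {3,8}:  v_{3} + v_{8} = 0 ; sig = (2; —)
  • {1,2}:  v_{1} + v_{2} = v_{8} ; sig = (2; 1)
  • {1,3}:  v_{1} + v_{3} = v_{6} ; sig = (2; 1)
  • {1,8}:  v_{1} + v_{8} = v_{5} ; sig = (2; 1)
  • {2,3}:  v_{2} + v_{3} = v_{7} ; sig = (2; 1)
  • {2,8}:  v_{2} + v_{8} = v_{4} ; sig = (2; 1)
  • {3,4}:  v_{3} + v_{4} = v_{2} ; sig = (2; 1)
  • {3,5}:  v_{3} + v_{5} = v_{1} ; sig = (2; 1)
  • {4,6}:  v_{4} + v_{6} = v_{8} ; sig = (2; 1)
  • {5,7}:  v_{5} + v_{7} = v_{8} ; sig = (2; 1)
  • {6,7}:  v_{6} + v_{7} = v_{3} ; sig = (2; 1)
  • {6,8}:  v_{6} + v_{8} = v_{1} ; sig = (2; 1)
  • {7,8}:  v_{7} + v_{8} = v_{2} ; sig = (2; 1)
  • {1,4}:  v_{1} + v_{4} = 2·v_{8} ; sig = (2; 2)
  • {2,5}:  v_{2} + v_{5} = 2·v_{8} ; sig = (2; 2)
  • {4,7}:  v_{4} + v_{7} = 2·v_{2} ; sig = (2; 2)
  • {5,6}:  v_{5} + v_{6} = 2·v_{1} ; sig = (2; 2)
  • {4,5}:  v_{4} + v_{5} = 3·v_{8} ; sig = (2; 3)

so the primitive-relation signature multiset is
    |P|=2: 20 collections, coeffs (), (), (), (1), (1), (1), (1), (1), (1), (1), (1), (1), (1), (1), (1), (2), (2), (2), (2), (3)


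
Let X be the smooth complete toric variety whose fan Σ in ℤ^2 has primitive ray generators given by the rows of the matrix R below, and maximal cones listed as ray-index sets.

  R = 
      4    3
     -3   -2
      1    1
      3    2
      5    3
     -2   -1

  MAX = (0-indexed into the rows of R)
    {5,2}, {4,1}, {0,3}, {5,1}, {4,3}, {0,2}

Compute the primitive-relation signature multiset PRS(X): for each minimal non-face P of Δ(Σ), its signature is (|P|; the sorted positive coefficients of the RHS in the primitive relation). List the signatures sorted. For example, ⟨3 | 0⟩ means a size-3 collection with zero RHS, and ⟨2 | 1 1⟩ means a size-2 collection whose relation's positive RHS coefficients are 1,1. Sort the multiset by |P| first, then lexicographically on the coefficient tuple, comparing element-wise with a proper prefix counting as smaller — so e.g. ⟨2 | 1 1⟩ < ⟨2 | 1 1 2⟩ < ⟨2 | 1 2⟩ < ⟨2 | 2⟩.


Σ has 9 primitive collections:

  P={1,3}:  v_{1} + v_{3} = 0  ⇒ sig = ⟨2 | 0⟩
  P={0,1}:  v_{0} + v_{1} = v_{2}  ⇒ sig = ⟨2 | 1⟩
  P={1,2}:  v_{1} + v_{2} = v_{5}  ⇒ sig = ⟨2 | 1⟩
  P={2,3}:  v_{2} + v_{3} = v_{0}  ⇒ sig = ⟨2 | 1⟩
  P={3,5}:  v_{3} + v_{5} = v_{2}  ⇒ sig = ⟨2 | 1⟩
  P={4,5}:  v_{4} + v_{5} = v_{3}  ⇒ sig = ⟨2 | 1⟩
  P={0,5}:  v_{0} + v_{5} = 2·v_{2}  ⇒ sig = ⟨2 | 2⟩
  P={2,4}:  v_{2} + v_{4} = 2·v_{3}  ⇒ sig = ⟨2 | 2⟩
  P={0,4}:  v_{0} + v_{4} = 3·v_{3}  ⇒ sig = ⟨2 | 3⟩

Sorted signature multiset PRS(X):
    |P|=2: 9 collections, coeffs (), (1), (1), (1), (1), (1), (2), (2), (3)


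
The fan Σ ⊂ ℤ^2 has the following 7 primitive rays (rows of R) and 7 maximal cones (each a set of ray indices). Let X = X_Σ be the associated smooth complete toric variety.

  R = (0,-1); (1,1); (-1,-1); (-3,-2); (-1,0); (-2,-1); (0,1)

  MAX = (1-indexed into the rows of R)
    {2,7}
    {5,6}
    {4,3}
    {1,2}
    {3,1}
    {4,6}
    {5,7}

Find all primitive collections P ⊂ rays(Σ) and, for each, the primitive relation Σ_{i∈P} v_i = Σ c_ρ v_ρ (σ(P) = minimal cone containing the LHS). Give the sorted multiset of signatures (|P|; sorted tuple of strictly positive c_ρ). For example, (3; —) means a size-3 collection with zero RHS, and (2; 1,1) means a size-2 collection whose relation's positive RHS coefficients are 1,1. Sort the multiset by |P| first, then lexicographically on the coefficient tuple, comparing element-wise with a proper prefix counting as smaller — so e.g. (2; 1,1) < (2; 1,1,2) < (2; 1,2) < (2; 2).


Σ has 14 primitive collections:

  P={1,7}:  v_{1} + v_{7} = 0  ⇒ sig = (2; —)
  P={2,3}:  v_{2} + v_{3} = 0  ⇒ sig = (2; —)
  P={1,5}:  v_{1} + v_{5} = v_{3}  ⇒ sig = (2; 1)
  P={2,4}:  v_{2} + v_{4} = v_{6}  ⇒ sig = (2; 1)
  P={2,5}:  v_{2} + v_{5} = v_{7}  ⇒ sig = (2; 1)
  P={2,6}:  v_{2} + v_{6} = v_{5}  ⇒ sig = (2; 1)
  P={3,5}:  v_{3} + v_{5} = v_{6}  ⇒ sig = (2; 1)
  P={3,6}:  v_{3} + v_{6} = v_{4}  ⇒ sig = (2; 1)
  P={3,7}:  v_{3} + v_{7} = v_{5}  ⇒ sig = (2; 1)
  P={4,7}:  v_{4} + v_{7} = v_{5} + v_{6}  ⇒ sig = (2; 1,1)
  P={1,6}:  v_{1} + v_{6} = 2·v_{3}  ⇒ sig = (2; 2)
  P={4,5}:  v_{4} + v_{5} = 2·v_{6}  ⇒ sig = (2; 2)
  P={6,7}:  v_{6} + v_{7} = 2·v_{5}  ⇒ sig = (2; 2)
  P={1,4}:  v_{1} + v_{4} = 3·v_{3}  ⇒ sig = (2; 3)

Sorted signature multiset PRS(X):
{ (2; —) ×2,  (2; 1) ×7,  (2; 1,1),  (2; 2) ×3,  (2; 3) }


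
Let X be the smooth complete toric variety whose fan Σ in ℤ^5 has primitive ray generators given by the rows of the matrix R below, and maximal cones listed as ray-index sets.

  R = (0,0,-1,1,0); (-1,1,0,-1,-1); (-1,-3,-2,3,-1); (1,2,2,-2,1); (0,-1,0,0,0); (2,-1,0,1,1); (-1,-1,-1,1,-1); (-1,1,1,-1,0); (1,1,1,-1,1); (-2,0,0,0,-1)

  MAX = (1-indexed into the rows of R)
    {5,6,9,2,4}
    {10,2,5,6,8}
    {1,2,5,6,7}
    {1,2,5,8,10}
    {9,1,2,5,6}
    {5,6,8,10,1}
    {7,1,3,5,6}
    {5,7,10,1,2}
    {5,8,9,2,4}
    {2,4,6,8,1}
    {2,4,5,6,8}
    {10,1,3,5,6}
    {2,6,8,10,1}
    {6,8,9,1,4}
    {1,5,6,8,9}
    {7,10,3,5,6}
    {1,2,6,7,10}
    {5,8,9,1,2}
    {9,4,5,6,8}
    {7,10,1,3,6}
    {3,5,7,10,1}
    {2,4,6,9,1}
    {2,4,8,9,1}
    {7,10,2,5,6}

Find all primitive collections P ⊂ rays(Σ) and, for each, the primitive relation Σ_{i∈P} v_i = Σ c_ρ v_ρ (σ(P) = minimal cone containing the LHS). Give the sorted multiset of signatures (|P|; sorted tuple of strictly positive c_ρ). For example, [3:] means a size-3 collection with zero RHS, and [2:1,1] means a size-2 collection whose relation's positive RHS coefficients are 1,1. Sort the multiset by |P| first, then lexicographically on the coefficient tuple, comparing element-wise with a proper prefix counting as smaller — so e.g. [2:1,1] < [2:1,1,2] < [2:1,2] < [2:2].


|primitive collections| = 14. Relations:

  {7,9}:  v_{7} + v_{9} = 0 — sig = [2:]
  {7,8}:  v_{7} + v_{8} = v_{10} — sig = [2:1]
  {9,10}:  v_{9} + v_{10} = v_{8} — sig = [2:1]
  {3,4}:  v_{3} + v_{4} = v_{6} + v_{10} — sig = [2:1,1]
  {4,7}:  v_{4} + v_{7} = v_{2} + v_{6} + v_{8} — sig = [2:1,1,1]
  {3,9}:  v_{3} + v_{9} = v_{1} + v_{5} + v_{6} + v_{10} — sig = [2:1,1,1,1]
  {3,8}:  v_{3} + v_{8} = v_{1} + v_{5} + v_{6} + 2·v_{10} — sig = [2:1,1,1,2]
  {4,10}:  v_{4} + v_{10} = v_{2} + v_{6} + 2·v_{8} — sig = [2:1,1,2]
  {2,3}:  v_{2} + v_{3} = 2·v_{7} — sig = [2:2]
  {1,4,5}:  v_{1} + v_{4} + v_{5} = v_{9} — sig = [3:1]
  {2,6,8,9}:  v_{2} + v_{6} + v_{8} + v_{9} = v_{4} — sig = [4:1]
  {1,2,5,6,8}:  v_{1} + v_{2} + v_{5} + v_{6} + v_{8} = 0 — sig = [5:]
  {1,2,5,6,10}:  v_{1} + v_{2} + v_{5} + v_{6} + v_{10} = v_{7} — sig = [5:1]
  {1,5,6,7,10}:  v_{1} + v_{5} + v_{6} + v_{7} + v_{10} = v_{3} — sig = [5:1]

Sorted signature multiset PRS(X):
    [2:]
    [2:1]
    [2:1]
    [2:1,1]
    [2:1,1,1]
    [2:1,1,1,1]
    [2:1,1,1,2]
    [2:1,1,2]
    [2:2]
    [3:1]
    [4:1]
    [5:]
    [5:1]
    [5:1]


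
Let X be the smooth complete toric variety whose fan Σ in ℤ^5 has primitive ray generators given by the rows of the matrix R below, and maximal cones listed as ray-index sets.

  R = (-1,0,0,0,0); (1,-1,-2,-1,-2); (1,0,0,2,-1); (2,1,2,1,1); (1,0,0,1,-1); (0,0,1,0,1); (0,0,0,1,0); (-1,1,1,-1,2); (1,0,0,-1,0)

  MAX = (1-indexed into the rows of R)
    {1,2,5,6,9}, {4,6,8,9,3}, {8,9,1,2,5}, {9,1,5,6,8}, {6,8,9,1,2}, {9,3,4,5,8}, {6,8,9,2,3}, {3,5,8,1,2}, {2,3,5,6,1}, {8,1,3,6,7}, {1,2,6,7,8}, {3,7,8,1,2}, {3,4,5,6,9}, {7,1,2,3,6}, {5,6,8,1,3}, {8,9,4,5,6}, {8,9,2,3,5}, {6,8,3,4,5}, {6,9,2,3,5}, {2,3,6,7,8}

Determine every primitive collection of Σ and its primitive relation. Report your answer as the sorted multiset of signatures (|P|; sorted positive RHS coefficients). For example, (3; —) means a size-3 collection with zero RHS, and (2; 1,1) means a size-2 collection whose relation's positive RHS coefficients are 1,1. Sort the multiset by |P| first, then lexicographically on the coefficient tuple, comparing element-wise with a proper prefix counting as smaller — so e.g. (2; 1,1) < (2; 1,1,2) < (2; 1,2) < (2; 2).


9 minimal non-faces of Δ(Σ) (on 9 rays):

  {5,7}:  v_{5} + v_{7} = v_{3}  →  sig = (2; 1)
  {7,9}:  v_{7} + v_{9} = v_{2} + v_{3} + v_{6} + v_{8}  →  sig = (2; 1,1,1,1)
  {4,7}:  v_{4} + v_{7} = 2·v_{3} + v_{6} + v_{8} + v_{9}  →  sig = (2; 1,1,1,2)
  {1,4}:  v_{1} + v_{4} = 2·v_{5} + v_{6} + v_{8}  →  sig = (2; 1,1,2)
  {2,4}:  v_{2} + v_{4} = v_{3} + 2·v_{9}  →  sig = (2; 1,2)
  {1,3,9}:  v_{1} + v_{3} + v_{9} = v_{5}  →  sig = (3; 1)
  {2,5,6,8}:  v_{2} + v_{5} + v_{6} + v_{8} = v_{9}  →  sig = (4; 1)
  {1,2,3,6,8}:  v_{1} + v_{2} + v_{3} + v_{6} + v_{8} = 0  →  sig = (5; —)
  {3,5,6,8,9}:  v_{3} + v_{5} + v_{6} + v_{8} + v_{9} = v_{4}  →  sig = (5; 1)

Hence PRS(X_Σ) =
[(2; 1), (2; 1,1,1,1), (2; 1,1,1,2), (2; 1,1,2), (2; 1,2), (3; 1), (4; 1), (5; —), (5; 1)]


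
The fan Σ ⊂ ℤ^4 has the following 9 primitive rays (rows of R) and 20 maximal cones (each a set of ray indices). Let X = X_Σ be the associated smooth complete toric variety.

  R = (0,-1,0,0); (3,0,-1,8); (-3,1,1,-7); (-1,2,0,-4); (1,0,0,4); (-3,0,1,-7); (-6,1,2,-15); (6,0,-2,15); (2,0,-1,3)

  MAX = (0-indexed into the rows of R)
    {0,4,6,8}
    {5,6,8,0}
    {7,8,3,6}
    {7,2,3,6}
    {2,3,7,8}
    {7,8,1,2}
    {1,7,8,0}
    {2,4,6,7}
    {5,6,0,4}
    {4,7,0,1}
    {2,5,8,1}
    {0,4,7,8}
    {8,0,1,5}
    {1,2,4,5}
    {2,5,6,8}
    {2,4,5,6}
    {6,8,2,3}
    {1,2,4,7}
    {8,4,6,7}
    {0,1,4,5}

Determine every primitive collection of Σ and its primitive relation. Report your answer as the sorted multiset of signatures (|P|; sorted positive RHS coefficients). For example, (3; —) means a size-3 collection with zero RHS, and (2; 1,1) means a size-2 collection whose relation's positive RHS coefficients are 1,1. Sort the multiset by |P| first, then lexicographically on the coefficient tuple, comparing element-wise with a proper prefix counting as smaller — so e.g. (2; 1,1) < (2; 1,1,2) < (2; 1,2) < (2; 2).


Minimal non-faces — 12 found among 9 rays, 20 max cones:

  P={0,2}:  v_{0} + v_{2} = v_{5} ; sig = (2; 1)
  P={1,6}:  v_{1} + v_{6} = v_{2} ; sig = (2; 1)
  P={5,7}:  v_{5} + v_{7} = v_{1} ; sig = (2; 1)
  P={0,3}:  v_{0} + v_{3} = v_{2} + v_{8} ; sig = (2; 1,1)
  P={1,3}:  v_{1} + v_{3} = 2·v_{2} + v_{7} + v_{8} ; sig = (2; 1,1,2)
  P={3,5}:  v_{3} + v_{5} = 2·v_{2} + v_{8} ; sig = (2; 1,2)
  P={3,4}:  v_{3} + v_{4} = 2·v_{6} + 2·v_{7} ; sig = (2; 2,2)
  P={0,6,7}:  v_{0} + v_{6} + v_{7} = 0 ; sig = (3; —)
  P={4,5,8}:  v_{4} + v_{5} + v_{8} = 0 ; sig = (3; —)
  P={1,4,8}:  v_{1} + v_{4} + v_{8} = v_{7} ; sig = (3; 1)
  P={2,4,8}:  v_{2} + v_{4} + v_{8} = v_{6} + v_{7} ; sig = (3; 1,1)
  P={2,6,7,8}:  v_{2} + v_{6} + v_{7} + v_{8} = v_{3} ; sig = (4; 1)

Sorted signature multiset PRS(X):
[(2; 1), (2; 1), (2; 1), (2; 1,1), (2; 1,1,2), (2; 1,2), (2; 2,2), (3; —), (3; —), (3; 1), (3; 1,1), (4; 1)]


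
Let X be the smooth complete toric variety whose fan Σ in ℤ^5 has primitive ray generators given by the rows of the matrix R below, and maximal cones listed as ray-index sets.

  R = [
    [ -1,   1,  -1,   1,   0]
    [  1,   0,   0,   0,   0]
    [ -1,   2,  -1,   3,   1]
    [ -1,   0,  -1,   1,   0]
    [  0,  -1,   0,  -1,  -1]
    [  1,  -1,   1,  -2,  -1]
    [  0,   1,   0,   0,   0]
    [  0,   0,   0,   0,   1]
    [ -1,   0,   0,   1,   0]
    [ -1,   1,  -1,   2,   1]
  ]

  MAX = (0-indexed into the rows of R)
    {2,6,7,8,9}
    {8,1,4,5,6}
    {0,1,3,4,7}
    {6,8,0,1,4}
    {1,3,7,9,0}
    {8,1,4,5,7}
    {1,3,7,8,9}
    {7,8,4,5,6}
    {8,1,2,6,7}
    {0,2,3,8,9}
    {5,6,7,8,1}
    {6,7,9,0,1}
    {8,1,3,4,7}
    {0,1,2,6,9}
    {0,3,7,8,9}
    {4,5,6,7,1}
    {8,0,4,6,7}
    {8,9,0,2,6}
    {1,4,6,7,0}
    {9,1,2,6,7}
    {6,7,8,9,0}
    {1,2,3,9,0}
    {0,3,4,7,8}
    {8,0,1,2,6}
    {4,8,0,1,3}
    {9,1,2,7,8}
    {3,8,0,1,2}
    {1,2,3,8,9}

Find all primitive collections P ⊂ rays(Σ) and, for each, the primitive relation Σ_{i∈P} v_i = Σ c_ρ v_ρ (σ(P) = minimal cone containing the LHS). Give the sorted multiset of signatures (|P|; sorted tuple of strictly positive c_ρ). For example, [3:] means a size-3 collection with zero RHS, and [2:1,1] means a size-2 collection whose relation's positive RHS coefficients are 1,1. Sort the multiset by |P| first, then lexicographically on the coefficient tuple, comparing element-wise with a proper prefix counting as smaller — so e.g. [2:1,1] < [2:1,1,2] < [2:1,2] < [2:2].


Primitive collections (13):

  P = {5,9}:  v_{5} + v_{9} = 0  ⟹  sig = [2:]
  P = {3,5}:  v_{3} + v_{5} = v_{4}  ⟹  sig = [2:1]
  P = {3,6}:  v_{3} + v_{6} = v_{0}  ⟹  sig = [2:1]
  P = {4,9}:  v_{4} + v_{9} = v_{3}  ⟹  sig = [2:1]
  P = {0,5}:  v_{0} + v_{5} = v_{4} + v_{6}  ⟹  sig = [2:1,1]
  P = {2,4}:  v_{2} + v_{4} = v_{0} + v_{1} + v_{8}  ⟹  sig = [2:1,1,1]
  P = {2,5}:  v_{2} + v_{5} = v_{1} + v_{6} + v_{8}  ⟹  sig = [2:1,1,1]
  P = {0,2,7}:  v_{0} + v_{2} + v_{7} = v_{6} + 2·v_{9}  ⟹  sig = [3:1,2]
  P = {2,3,7}:  v_{2} + v_{3} + v_{7} = 2·v_{9}  ⟹  sig = [3:2]
  P = {0,1,7,8}:  v_{0} + v_{1} + v_{7} + v_{8} = v_{9}  ⟹  sig = [4:1]
  P = {1,6,8,9}:  v_{1} + v_{6} + v_{8} + v_{9} = v_{2}  ⟹  sig = [4:1]
  P = {0,1,8,9}:  v_{0} + v_{1} + v_{8} + v_{9} = v_{2} + v_{3}  ⟹  sig = [4:1,1]
  P = {1,4,6,7,8}:  v_{1} + v_{4} + v_{6} + v_{7} + v_{8} = 0  ⟹  sig = [5:]

Signatures (|P|; sorted positive RHS coefficients), sorted:
    |P|=2: 7 collections, coeffs (), (1), (1), (1), (1,1), (1,1,1), (1,1,1)
    |P|=3: 2 collections, coeffs (1,2), (2)
    |P|=4: 3 collections, coeffs (1), (1), (1,1)
    |P|=5: 1 collection, coeffs ()


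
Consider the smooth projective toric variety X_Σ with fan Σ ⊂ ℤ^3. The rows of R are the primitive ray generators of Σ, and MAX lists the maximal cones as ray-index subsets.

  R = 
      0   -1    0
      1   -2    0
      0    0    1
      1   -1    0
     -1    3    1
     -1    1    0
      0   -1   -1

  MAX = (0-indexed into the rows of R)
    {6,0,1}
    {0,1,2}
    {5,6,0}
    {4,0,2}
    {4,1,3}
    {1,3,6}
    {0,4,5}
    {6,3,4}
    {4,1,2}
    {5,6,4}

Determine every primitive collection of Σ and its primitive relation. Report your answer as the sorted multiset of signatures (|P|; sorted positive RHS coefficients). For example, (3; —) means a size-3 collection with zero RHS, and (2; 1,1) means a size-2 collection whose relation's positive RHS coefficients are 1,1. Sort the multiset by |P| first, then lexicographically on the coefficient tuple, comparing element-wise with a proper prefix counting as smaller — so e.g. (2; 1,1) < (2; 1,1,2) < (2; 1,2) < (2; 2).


9 minimal non-faces of Δ(Σ) (on 7 rays):

  P={3,5}:  v_{3} + v_{5} = 0 ; sig = (2; —)
  P={0,3}:  v_{0} + v_{3} = v_{1} ; sig = (2; 1)
  P={1,5}:  v_{1} + v_{5} = v_{0} ; sig = (2; 1)
  P={2,6}:  v_{2} + v_{6} = v_{0} ; sig = (2; 1)
  P={2,3}:  v_{2} + v_{3} = 2·v_{1} + v_{4} ; sig = (2; 1,2)
  P={2,5}:  v_{2} + v_{5} = 2·v_{0} + v_{4} ; sig = (2; 1,2)
  P={1,4,6}:  v_{1} + v_{4} + v_{6} = 0 ; sig = (3; —)
  P={0,1,4}:  v_{0} + v_{1} + v_{4} = v_{2} ; sig = (3; 1)
  P={0,4,6}:  v_{0} + v_{4} + v_{6} = v_{5} ; sig = (3; 1)

Signatures (|P|; sorted positive RHS coefficients), sorted:
    |P|=2: 6 collections, coeffs (), (1), (1), (1), (1,2), (1,2)
    |P|=3: 3 collections, coeffs (), (1), (1)


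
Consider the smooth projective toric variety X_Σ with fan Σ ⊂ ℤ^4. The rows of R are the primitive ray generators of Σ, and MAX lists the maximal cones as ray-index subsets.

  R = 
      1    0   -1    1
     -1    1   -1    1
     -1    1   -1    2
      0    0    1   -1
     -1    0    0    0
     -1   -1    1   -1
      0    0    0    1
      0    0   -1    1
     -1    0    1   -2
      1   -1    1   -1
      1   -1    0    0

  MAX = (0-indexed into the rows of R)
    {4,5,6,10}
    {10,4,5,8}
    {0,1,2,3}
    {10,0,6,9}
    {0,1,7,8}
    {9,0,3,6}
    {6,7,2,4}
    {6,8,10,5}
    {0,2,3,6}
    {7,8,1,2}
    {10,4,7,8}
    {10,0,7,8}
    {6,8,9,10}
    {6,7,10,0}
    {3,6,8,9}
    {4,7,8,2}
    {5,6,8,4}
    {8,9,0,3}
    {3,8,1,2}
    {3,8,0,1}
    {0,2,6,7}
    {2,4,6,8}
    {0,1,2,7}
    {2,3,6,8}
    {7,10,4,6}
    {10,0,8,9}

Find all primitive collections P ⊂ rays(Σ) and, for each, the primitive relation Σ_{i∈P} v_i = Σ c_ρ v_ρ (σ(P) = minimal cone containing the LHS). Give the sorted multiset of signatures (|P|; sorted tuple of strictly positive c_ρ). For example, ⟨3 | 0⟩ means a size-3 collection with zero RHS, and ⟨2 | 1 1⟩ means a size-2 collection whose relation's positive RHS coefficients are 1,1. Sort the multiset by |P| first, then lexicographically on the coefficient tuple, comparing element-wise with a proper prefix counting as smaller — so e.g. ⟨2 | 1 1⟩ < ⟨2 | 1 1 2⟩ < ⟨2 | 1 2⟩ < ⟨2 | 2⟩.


Δ(Σ) — 11 vertices, 22 min non-faces:

  P={1,9}:  v_{1} + v_{9} = 0 — sig = ⟨2 | 0⟩
  P={3,7}:  v_{3} + v_{7} = 0 — sig = ⟨2 | 0⟩
  P={0,4}:  v_{0} + v_{4} = v_{7} — sig = ⟨2 | 1⟩
  P={1,6}:  v_{1} + v_{6} = v_{2} — sig = ⟨2 | 1⟩
  P={1,10}:  v_{1} + v_{10} = v_{7} — sig = ⟨2 | 1⟩
  P={2,9}:  v_{2} + v_{9} = v_{6} — sig = ⟨2 | 1⟩
  P={3,10}:  v_{3} + v_{10} = v_{9} — sig = ⟨2 | 1⟩
  P={7,9}:  v_{7} + v_{9} = v_{10} — sig = ⟨2 | 1⟩
  P={0,5}:  v_{0} + v_{5} = v_{4} + v_{10} — sig = ⟨2 | 1 1⟩
  P={2,10}:  v_{2} + v_{10} = v_{6} + v_{7} — sig = ⟨2 | 1 1⟩
  P={3,4}:  v_{3} + v_{4} = v_{6} + v_{8} — sig = ⟨2 | 1 1⟩
  P={1,4}:  v_{1} + v_{4} = v_{2} + v_{7} + v_{8} — sig = ⟨2 | 1 1 1⟩
  P={4,9}:  v_{4} + v_{9} = v_{6} + v_{8} + v_{10} — sig = ⟨2 | 1 1 1⟩
  P={2,5}:  v_{2} + v_{5} = 2·v_{4} + v_{6} — sig = ⟨2 | 1 2⟩
  P={5,7}:  v_{5} + v_{7} = 2·v_{4} + v_{10} — sig = ⟨2 | 1 2⟩
  P={3,5}:  v_{3} + v_{5} = 2·v_{6} + 2·v_{8} + v_{10} — sig = ⟨2 | 1 2 2⟩
  P={1,5}:  v_{1} + v_{5} = 2·v_{4} — sig = ⟨2 | 2⟩
  P={5,9}:  v_{5} + v_{9} = 2·v_{6} + 2·v_{8} + 2·v_{10} — sig = ⟨2 | 2 2 2⟩
  P={0,6,8}:  v_{0} + v_{6} + v_{8} = 0 — sig = ⟨3 | 0⟩
  P={0,2,8}:  v_{0} + v_{2} + v_{8} = v_{1} — sig = ⟨3 | 1⟩
  P={6,7,8}:  v_{6} + v_{7} + v_{8} = v_{4} — sig = ⟨3 | 1⟩
  P={4,6,8,10}:  v_{4} + v_{6} + v_{8} + v_{10} = v_{5} — sig = ⟨4 | 1⟩

Signatures (|P|; sorted positive RHS coefficients), sorted:
    ⟨2 | 0⟩
    ⟨2 | 0⟩
    ⟨2 | 1⟩
    ⟨2 | 1⟩
    ⟨2 | 1⟩
    ⟨2 | 1⟩
    ⟨2 | 1⟩
    ⟨2 | 1⟩
    ⟨2 | 1 1⟩
    ⟨2 | 1 1⟩
    ⟨2 | 1 1⟩
    ⟨2 | 1 1 1⟩
    ⟨2 | 1 1 1⟩
    ⟨2 | 1 2⟩
    ⟨2 | 1 2⟩
    ⟨2 | 1 2 2⟩
    ⟨2 | 2⟩
    ⟨2 | 2 2 2⟩
    ⟨3 | 0⟩
    ⟨3 | 1⟩
    ⟨3 | 1⟩
    ⟨4 | 1⟩


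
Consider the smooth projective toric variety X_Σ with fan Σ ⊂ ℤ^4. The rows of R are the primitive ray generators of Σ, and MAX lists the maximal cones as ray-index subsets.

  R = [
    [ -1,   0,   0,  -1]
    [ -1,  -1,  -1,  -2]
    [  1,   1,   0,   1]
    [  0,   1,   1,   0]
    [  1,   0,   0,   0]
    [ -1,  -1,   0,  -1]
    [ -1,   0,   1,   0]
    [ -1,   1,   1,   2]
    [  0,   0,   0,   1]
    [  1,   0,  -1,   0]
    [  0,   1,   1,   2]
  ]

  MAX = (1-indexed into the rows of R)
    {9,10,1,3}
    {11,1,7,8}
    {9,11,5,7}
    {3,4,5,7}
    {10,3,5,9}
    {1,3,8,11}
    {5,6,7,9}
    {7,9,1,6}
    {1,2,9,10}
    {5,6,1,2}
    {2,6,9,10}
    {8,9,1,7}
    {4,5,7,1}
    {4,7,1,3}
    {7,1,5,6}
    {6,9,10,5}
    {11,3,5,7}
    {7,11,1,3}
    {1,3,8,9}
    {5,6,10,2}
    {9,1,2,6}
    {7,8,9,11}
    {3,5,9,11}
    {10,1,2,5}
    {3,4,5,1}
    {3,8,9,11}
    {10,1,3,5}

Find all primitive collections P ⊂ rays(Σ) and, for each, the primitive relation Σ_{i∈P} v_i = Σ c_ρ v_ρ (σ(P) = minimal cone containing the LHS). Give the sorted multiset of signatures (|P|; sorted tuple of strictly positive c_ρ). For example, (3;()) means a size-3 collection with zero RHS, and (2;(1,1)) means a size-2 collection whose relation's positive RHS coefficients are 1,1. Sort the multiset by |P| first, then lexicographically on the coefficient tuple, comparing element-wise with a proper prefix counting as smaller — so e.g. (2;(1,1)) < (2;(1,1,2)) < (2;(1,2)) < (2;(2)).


The 25 primitive collections of Σ (r=11, n=4):

  • {3,6}:  v_{3} + v_{6} = 0  ⇒ sig = (2;())
  • {7,10}:  v_{7} + v_{10} = 0  ⇒ sig = (2;())
  • {5,8}:  v_{5} + v_{8} = v_{11}  ⇒ sig = (2;(1))
  • {2,3}:  v_{2} + v_{3} = v_{1} + v_{10}  ⇒ sig = (2;(1,1))
  • {2,7}:  v_{2} + v_{7} = v_{1} + v_{6}  ⇒ sig = (2;(1,1))
  • {2,11}:  v_{2} + v_{11} = v_{1} + v_{9}  ⇒ sig = (2;(1,1))
  • {4,9}:  v_{4} + v_{9} = v_{3} + v_{7}  ⇒ sig = (2;(1,1))
  • {6,11}:  v_{6} + v_{11} = v_{7} + v_{9}  ⇒ sig = (2;(1,1))
  • {10,11}:  v_{10} + v_{11} = v_{3} + v_{9}  ⇒ sig = (2;(1,1))
  • {4,6}:  v_{4} + v_{6} = v_{1} + v_{5} + v_{7}  ⇒ sig = (2;(1,1,1))
  • {4,10}:  v_{4} + v_{10} = v_{1} + v_{3} + v_{5}  ⇒ sig = (2;(1,1,1))
  • {4,8}:  v_{4} + v_{8} = v_{1} + v_{3} + v_{7} + v_{11}  ⇒ sig = (2;(1,1,1,1))
  • {6,8}:  v_{6} + v_{8} = v_{1} + v_{7} + 2·v_{9}  ⇒ sig = (2;(1,1,2))
  • {8,10}:  v_{8} + v_{10} = v_{1} + v_{3} + 2·v_{9}  ⇒ sig = (2;(1,1,2))
  • {2,4}:  v_{2} + v_{4} = 2·v_{1} + v_{5}  ⇒ sig = (2;(1,2))
  • {2,8}:  v_{2} + v_{8} = 2·v_{1} + 2·v_{9}  ⇒ sig = (2;(2,2))
  • {4,11}:  v_{4} + v_{11} = 2·v_{3} + 2·v_{7}  ⇒ sig = (2;(2,2))
  • {1,5,9}:  v_{1} + v_{5} + v_{9} = 0  ⇒ sig = (3;())
  • {1,6,10}:  v_{1} + v_{6} + v_{10} = v_{2}  ⇒ sig = (3;(1))
  • {1,9,11}:  v_{1} + v_{9} + v_{11} = v_{8}  ⇒ sig = (3;(1))
  • {3,7,9}:  v_{3} + v_{7} + v_{9} = v_{11}  ⇒ sig = (3;(1))
  • {1,5,11}:  v_{1} + v_{5} + v_{11} = v_{3} + v_{7}  ⇒ sig = (3;(1,1))
  • {2,5,9}:  v_{2} + v_{5} + v_{9} = v_{6} + v_{10}  ⇒ sig = (3;(1,1))
  • {3,7,8}:  v_{3} + v_{7} + v_{8} = v_{1} + 2·v_{11}  ⇒ sig = (3;(1,2))
  • {1,3,5,7}:  v_{1} + v_{3} + v_{5} + v_{7} = v_{4}  ⇒ sig = (4;(1))

Signatures (|P|; sorted positive RHS coefficients), sorted:
[(2;()), (2;()), (2;(1)), (2;(1,1)), (2;(1,1)), (2;(1,1)), (2;(1,1)), (2;(1,1)), (2;(1,1)), (2;(1,1,1)), (2;(1,1,1)), (2;(1,1,1,1)), (2;(1,1,2)), (2;(1,1,2)), (2;(1,2)), (2;(2,2)), (2;(2,2)), (3;()), (3;(1)), (3;(1)), (3;(1)), (3;(1,1)), (3;(1,1)), (3;(1,2)), (4;(1))]


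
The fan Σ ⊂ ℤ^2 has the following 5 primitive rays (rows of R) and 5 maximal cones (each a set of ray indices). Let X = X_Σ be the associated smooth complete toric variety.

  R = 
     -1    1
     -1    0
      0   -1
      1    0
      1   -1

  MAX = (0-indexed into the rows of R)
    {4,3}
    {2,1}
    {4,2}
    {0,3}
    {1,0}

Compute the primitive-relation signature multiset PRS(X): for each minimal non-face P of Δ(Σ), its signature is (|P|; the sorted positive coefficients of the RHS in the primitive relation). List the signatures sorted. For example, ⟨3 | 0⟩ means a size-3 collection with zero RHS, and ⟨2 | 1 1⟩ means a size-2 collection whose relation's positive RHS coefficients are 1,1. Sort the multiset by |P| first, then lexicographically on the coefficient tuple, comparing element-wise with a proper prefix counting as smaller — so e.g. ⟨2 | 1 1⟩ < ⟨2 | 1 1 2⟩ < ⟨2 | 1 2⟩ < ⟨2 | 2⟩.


Minimal non-faces — 5 found among 5 rays, 5 max cones:

  P = {0,4}:  v_{0} + v_{4} = 0  ⇒ sig = ⟨2 | 0⟩
  P = {1,3}:  v_{1} + v_{3} = 0  ⇒ sig = ⟨2 | 0⟩
  P = {0,2}:  v_{0} + v_{2} = v_{1}  ⇒ sig = ⟨2 | 1⟩
  P = {1,4}:  v_{1} + v_{4} = v_{2}  ⇒ sig = ⟨2 | 1⟩
  P = {2,3}:  v_{2} + v_{3} = v_{4}  ⇒ sig = ⟨2 | 1⟩

Sorted signature multiset PRS(X):
    |P|=2: 5 collections, coeffs (), (), (1), (1), (1)


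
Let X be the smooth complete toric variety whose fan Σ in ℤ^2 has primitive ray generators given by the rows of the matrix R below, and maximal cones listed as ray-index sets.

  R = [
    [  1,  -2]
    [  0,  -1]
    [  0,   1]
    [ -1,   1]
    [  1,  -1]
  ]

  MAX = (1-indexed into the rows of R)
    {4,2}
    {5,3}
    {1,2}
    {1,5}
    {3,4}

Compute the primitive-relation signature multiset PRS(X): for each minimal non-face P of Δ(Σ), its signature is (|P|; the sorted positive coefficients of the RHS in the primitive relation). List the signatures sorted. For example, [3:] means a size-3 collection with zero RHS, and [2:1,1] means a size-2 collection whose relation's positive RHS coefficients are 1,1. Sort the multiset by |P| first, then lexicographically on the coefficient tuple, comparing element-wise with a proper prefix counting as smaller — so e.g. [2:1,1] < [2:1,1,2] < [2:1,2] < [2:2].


5 collections generate NE(X_Σ); each relation:

  {2,3}:  v_{2} + v_{3} = 0  →  sig = [2:]
  {4,5}:  v_{4} + v_{5} = 0  →  sig = [2:]
  {1,3}:  v_{1} + v_{3} = v_{5}  →  sig = [2:1]
  {1,4}:  v_{1} + v_{4} = v_{2}  →  sig = [2:1]
  {2,5}:  v_{2} + v_{5} = v_{1}  →  sig = [2:1]

so the primitive-relation signature multiset is
[[2:], [2:], [2:1], [2:1], [2:1]]


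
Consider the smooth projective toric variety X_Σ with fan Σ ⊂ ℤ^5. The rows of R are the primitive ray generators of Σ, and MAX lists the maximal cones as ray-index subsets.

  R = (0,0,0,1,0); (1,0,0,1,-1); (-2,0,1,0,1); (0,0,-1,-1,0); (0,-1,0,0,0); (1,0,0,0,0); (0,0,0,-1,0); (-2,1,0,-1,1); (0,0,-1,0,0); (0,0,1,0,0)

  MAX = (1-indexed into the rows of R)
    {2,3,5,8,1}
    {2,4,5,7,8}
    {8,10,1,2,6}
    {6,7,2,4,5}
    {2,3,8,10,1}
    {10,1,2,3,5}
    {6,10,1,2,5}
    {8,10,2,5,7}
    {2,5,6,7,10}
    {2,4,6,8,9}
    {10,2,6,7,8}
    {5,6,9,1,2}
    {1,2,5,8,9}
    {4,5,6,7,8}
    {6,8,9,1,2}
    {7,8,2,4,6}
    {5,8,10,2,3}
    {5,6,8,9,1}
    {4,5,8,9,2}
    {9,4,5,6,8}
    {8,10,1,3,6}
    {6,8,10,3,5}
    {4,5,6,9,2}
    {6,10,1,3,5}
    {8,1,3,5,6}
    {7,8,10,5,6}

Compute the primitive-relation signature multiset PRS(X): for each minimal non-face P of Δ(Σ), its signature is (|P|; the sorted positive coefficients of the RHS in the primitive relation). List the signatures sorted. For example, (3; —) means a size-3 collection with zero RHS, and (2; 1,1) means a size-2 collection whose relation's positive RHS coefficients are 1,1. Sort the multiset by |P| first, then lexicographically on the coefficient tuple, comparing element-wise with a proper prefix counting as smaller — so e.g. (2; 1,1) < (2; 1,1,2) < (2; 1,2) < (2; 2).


Minimal non-faces — 11 found among 10 rays, 26 max cones:

  P = {1,7}:  v_{1} + v_{7} = 0  ⟹  sig = (2; —)
  P = {9,10}:  v_{9} + v_{10} = 0  ⟹  sig = (2; —)
  P = {1,4}:  v_{1} + v_{4} = v_{9}  ⟹  sig = (2; 1)
  P = {4,10}:  v_{4} + v_{10} = v_{7}  ⟹  sig = (2; 1)
  P = {7,9}:  v_{7} + v_{9} = v_{4}  ⟹  sig = (2; 1)
  P = {3,4}:  v_{3} + v_{4} = v_{5} + v_{8}  ⟹  sig = (2; 1,1)
  P = {3,7}:  v_{3} + v_{7} = v_{5} + v_{8} + v_{10}  ⟹  sig = (2; 1,1,1)
  P = {3,9}:  v_{3} + v_{9} = v_{1} + v_{5} + v_{8}  ⟹  sig = (2; 1,1,1)
  P = {2,3,6}:  v_{2} + v_{3} + v_{6} = v_{1} + v_{10}  ⟹  sig = (3; 1,1)
  P = {2,5,6,8}:  v_{2} + v_{5} + v_{6} + v_{8} = 0  ⟹  sig = (4; —)
  P = {1,5,8,10}:  v_{1} + v_{5} + v_{8} + v_{10} = v_{3}  ⟹  sig = (4; 1)

Signatures (|P|; sorted positive RHS coefficients), sorted:
[(2; —), (2; —), (2; 1), (2; 1), (2; 1), (2; 1,1), (2; 1,1,1), (2; 1,1,1), (3; 1,1), (4; —), (4; 1)]


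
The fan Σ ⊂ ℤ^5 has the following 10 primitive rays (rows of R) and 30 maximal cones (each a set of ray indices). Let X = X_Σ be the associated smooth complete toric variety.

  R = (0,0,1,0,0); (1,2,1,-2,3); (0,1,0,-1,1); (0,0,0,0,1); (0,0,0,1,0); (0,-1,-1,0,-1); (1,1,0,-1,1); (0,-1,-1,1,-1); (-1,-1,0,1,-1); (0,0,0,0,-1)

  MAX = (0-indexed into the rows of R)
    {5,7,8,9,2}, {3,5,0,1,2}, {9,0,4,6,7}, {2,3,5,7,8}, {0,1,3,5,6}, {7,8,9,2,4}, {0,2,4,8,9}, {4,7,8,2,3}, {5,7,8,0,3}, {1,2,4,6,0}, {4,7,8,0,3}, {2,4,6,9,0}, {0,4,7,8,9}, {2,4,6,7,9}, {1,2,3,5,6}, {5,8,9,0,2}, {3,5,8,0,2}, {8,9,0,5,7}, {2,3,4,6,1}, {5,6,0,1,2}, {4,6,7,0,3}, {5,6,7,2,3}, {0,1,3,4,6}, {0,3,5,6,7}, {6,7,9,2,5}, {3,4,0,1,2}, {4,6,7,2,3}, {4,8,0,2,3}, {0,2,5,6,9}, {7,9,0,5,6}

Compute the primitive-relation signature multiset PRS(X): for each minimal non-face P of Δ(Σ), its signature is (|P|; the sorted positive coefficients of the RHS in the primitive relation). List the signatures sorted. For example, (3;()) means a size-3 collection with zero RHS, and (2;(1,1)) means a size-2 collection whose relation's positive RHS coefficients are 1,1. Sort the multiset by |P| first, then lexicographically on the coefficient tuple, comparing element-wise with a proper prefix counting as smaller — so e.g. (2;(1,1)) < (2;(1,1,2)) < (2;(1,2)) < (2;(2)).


The 8 primitive collections of Σ (r=10, n=5):

  • {3,9}:  v_{3} + v_{9} = 0 ; sig = (2;())
  • {6,8}:  v_{6} + v_{8} = 0 ; sig = (2;())
  • {4,5}:  v_{4} + v_{5} = v_{7} ; sig = (2;(1))
  • {1,7}:  v_{1} + v_{7} = v_{3} + v_{6} ; sig = (2;(1,1))
  • {1,8}:  v_{1} + v_{8} = v_{0} + v_{2} + v_{3} ; sig = (2;(1,1,1))
  • {1,9}:  v_{1} + v_{9} = v_{0} + v_{2} + v_{6} ; sig = (2;(1,1,1))
  • {0,2,7}:  v_{0} + v_{2} + v_{7} = 0 ; sig = (3;())
  • {0,2,3,6}:  v_{0} + v_{2} + v_{3} + v_{6} = v_{1} ; sig = (4;(1))

Sorted signature multiset PRS(X):
[(2;()), (2;()), (2;(1)), (2;(1,1)), (2;(1,1,1)), (2;(1,1,1)), (3;()), (4;(1))]


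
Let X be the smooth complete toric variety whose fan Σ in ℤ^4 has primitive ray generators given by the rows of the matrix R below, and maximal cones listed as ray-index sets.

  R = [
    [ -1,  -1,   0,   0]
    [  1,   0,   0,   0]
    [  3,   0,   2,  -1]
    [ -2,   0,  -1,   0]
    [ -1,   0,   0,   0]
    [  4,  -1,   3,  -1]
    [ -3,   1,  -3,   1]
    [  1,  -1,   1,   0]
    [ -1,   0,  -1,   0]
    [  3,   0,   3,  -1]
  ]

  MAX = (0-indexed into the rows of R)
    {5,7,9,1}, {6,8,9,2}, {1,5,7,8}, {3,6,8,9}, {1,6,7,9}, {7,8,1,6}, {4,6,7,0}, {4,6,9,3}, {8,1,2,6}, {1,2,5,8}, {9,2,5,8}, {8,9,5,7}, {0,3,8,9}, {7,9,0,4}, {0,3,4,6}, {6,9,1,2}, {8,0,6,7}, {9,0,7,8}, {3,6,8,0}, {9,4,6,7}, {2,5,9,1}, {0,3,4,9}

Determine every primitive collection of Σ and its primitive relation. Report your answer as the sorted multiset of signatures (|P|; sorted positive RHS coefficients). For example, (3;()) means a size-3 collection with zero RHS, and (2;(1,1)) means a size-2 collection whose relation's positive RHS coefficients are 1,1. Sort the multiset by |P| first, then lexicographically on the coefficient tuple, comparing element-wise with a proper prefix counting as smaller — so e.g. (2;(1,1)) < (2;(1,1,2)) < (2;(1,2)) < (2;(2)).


Σ has 16 primitive collections:

  • {1,4}:  v_{1} + v_{4} = 0  ⇒ sig = (2;())
  • {1,3}:  v_{1} + v_{3} = v_{8}  ⇒ sig = (2;(1))
  • {2,7}:  v_{2} + v_{7} = v_{5}  ⇒ sig = (2;(1))
  • {3,7}:  v_{3} + v_{7} = v_{0}  ⇒ sig = (2;(1))
  • {4,8}:  v_{4} + v_{8} = v_{3}  ⇒ sig = (2;(1))
  • {5,6}:  v_{5} + v_{6} = v_{1}  ⇒ sig = (2;(1))
  • {0,1}:  v_{0} + v_{1} = v_{7} + v_{8}  ⇒ sig = (2;(1,1))
  • {2,4}:  v_{2} + v_{4} = v_{8} + v_{9}  ⇒ sig = (2;(1,1))
  • {4,5}:  v_{4} + v_{5} = v_{7} + v_{8} + v_{9}  ⇒ sig = (2;(1,1,1))
  • {0,2}:  v_{0} + v_{2} = v_{7} + 2·v_{8} + v_{9}  ⇒ sig = (2;(1,1,2))
  • {3,5}:  v_{3} + v_{5} = v_{7} + 2·v_{8} + v_{9}  ⇒ sig = (2;(1,1,2))
  • {2,3}:  v_{2} + v_{3} = 2·v_{8} + v_{9}  ⇒ sig = (2;(1,2))
  • {0,5}:  v_{0} + v_{5} = 2·v_{7} + 2·v_{8} + v_{9}  ⇒ sig = (2;(1,2,2))
  • {0,6,9}:  v_{0} + v_{6} + v_{9} = v_{4}  ⇒ sig = (3;(1))
  • {1,8,9}:  v_{1} + v_{8} + v_{9} = v_{2}  ⇒ sig = (3;(1))
  • {6,7,8,9}:  v_{6} + v_{7} + v_{8} + v_{9} = 0  ⇒ sig = (4;())

so the primitive-relation signature multiset is
{ (2;()),  (2;(1)) ×5,  (2;(1,1)) ×2,  (2;(1,1,1)),  (2;(1,1,2)) ×2,  (2;(1,2)),  (2;(1,2,2)),  (3;(1)) ×2,  (4;()) }


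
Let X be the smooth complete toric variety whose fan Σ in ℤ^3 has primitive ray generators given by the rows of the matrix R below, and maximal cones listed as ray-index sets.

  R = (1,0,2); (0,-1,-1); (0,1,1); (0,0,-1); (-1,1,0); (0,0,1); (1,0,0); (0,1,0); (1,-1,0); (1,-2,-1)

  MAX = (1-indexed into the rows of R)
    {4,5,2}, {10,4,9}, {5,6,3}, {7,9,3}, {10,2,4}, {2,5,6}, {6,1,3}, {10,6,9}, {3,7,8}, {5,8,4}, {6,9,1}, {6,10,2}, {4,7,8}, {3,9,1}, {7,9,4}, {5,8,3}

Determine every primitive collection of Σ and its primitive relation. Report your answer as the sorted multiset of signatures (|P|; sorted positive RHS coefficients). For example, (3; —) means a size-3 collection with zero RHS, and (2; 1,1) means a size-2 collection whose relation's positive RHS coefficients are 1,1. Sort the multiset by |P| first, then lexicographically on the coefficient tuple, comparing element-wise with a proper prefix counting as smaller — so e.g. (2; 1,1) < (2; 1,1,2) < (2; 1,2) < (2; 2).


Σ has 22 primitive collections:

  P={2,3}:  v_{2} + v_{3} = 0  so sig = (2; —)
  P={4,6}:  v_{4} + v_{6} = 0  so sig = (2; —)
  P={5,9}:  v_{5} + v_{9} = 0  so sig = (2; —)
  P={2,8}:  v_{2} + v_{8} = v_{4}  so sig = (2; 1)
  P={2,9}:  v_{2} + v_{9} = v_{10}  so sig = (2; 1)
  P={3,4}:  v_{3} + v_{4} = v_{8}  so sig = (2; 1)
  P={3,10}:  v_{3} + v_{10} = v_{9}  so sig = (2; 1)
  P={5,7}:  v_{5} + v_{7} = v_{8}  so sig = (2; 1)
  P={5,10}:  v_{5} + v_{10} = v_{2}  so sig = (2; 1)
  P={6,8}:  v_{6} + v_{8} = v_{3}  so sig = (2; 1)
  P={8,9}:  v_{8} + v_{9} = v_{7}  so sig = (2; 1)
  P={1,2}:  v_{1} + v_{2} = v_{6} + v_{9}  so sig = (2; 1,1)
  P={1,4}:  v_{1} + v_{4} = v_{3} + v_{9}  so sig = (2; 1,1)
  P={1,5}:  v_{1} + v_{5} = v_{3} + v_{6}  so sig = (2; 1,1)
  P={2,7}:  v_{2} + v_{7} = v_{4} + v_{9}  so sig = (2; 1,1)
  P={6,7}:  v_{6} + v_{7} = v_{3} + v_{9}  so sig = (2; 1,1)
  P={8,10}:  v_{8} + v_{10} = v_{4} + v_{9}  so sig = (2; 1,1)
  P={1,8}:  v_{1} + v_{8} = 2·v_{3} + v_{9}  so sig = (2; 1,2)
  P={1,10}:  v_{1} + v_{10} = v_{6} + 2·v_{9}  so sig = (2; 1,2)
  P={7,10}:  v_{7} + v_{10} = v_{4} + 2·v_{9}  so sig = (2; 1,2)
  P={1,7}:  v_{1} + v_{7} = 2·v_{3} + 2·v_{9}  so sig = (2; 2,2)
  P={3,6,9}:  v_{3} + v_{6} + v_{9} = v_{1}  so sig = (3; 1)

Hence PRS(X_Σ) =
[(2; —), (2; —), (2; —), (2; 1), (2; 1), (2; 1), (2; 1), (2; 1), (2; 1), (2; 1), (2; 1), (2; 1,1), (2; 1,1), (2; 1,1), (2; 1,1), (2; 1,1), (2; 1,1), (2; 1,2), (2; 1,2), (2; 1,2), (2; 2,2), (3; 1)]


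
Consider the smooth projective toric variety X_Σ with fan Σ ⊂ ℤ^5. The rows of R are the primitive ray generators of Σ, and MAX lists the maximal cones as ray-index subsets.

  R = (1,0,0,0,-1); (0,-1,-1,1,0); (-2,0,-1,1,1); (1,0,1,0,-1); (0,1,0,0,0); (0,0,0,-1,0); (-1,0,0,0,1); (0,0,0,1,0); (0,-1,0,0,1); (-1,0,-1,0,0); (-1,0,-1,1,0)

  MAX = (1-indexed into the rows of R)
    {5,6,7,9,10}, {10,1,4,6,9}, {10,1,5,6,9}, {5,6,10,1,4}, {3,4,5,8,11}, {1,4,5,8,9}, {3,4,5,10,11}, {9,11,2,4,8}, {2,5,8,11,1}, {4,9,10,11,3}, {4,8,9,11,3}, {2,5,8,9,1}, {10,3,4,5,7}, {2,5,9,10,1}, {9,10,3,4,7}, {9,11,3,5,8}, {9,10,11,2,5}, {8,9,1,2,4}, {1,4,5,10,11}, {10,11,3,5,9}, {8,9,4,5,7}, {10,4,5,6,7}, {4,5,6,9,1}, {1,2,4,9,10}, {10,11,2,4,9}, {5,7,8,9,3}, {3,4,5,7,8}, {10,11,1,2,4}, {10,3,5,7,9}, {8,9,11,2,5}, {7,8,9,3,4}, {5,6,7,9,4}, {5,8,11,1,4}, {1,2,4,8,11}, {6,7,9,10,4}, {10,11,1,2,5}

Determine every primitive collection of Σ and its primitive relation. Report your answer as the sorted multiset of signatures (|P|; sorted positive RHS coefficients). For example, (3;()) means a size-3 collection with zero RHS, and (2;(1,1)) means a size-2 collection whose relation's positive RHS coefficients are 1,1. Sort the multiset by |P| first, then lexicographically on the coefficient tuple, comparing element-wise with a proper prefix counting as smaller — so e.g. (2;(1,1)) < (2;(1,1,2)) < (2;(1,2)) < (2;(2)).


15 minimal non-faces of Δ(Σ) (on 11 rays):

  P = {1,7}:  v_{1} + v_{7} = 0  ⇒ sig = (2;())
  P = {6,8}:  v_{6} + v_{8} = 0  ⇒ sig = (2;())
  P = {1,3}:  v_{1} + v_{3} = v_{11}  ⇒ sig = (2;(1))
  P = {6,11}:  v_{6} + v_{11} = v_{10}  ⇒ sig = (2;(1))
  P = {7,11}:  v_{7} + v_{11} = v_{3}  ⇒ sig = (2;(1))
  P = {8,10}:  v_{8} + v_{10} = v_{11}  ⇒ sig = (2;(1))
  P = {2,7}:  v_{2} + v_{7} = v_{9} + v_{11}  ⇒ sig = (2;(1,1))
  P = {3,6}:  v_{3} + v_{6} = v_{7} + v_{10}  ⇒ sig = (2;(1,1))
  P = {2,6}:  v_{2} + v_{6} = v_{1} + v_{9} + v_{10}  ⇒ sig = (2;(1,1,1))
  P = {2,3}:  v_{2} + v_{3} = v_{9} + 2·v_{11}  ⇒ sig = (2;(1,2))
  P = {1,9,11}:  v_{1} + v_{9} + v_{11} = v_{2}  ⇒ sig = (3;(1))
  P = {2,4,5}:  v_{2} + v_{4} + v_{5} = v_{1} + v_{8}  ⇒ sig = (3;(1,1))
  P = {4,5,9,10}:  v_{4} + v_{5} + v_{9} + v_{10} = 0  ⇒ sig = (4;())
  P = {4,5,9,11}:  v_{4} + v_{5} + v_{9} + v_{11} = v_{8}  ⇒ sig = (4;(1))
  P = {3,4,5,9}:  v_{3} + v_{4} + v_{5} + v_{9} = v_{7} + v_{8}  ⇒ sig = (4;(1,1))

so the primitive-relation signature multiset is
    (2;())
    (2;())
    (2;(1))
    (2;(1))
    (2;(1))
    (2;(1))
    (2;(1,1))
    (2;(1,1))
    (2;(1,1,1))
    (2;(1,2))
    (3;(1))
    (3;(1,1))
    (4;())
    (4;(1))
    (4;(1,1))
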